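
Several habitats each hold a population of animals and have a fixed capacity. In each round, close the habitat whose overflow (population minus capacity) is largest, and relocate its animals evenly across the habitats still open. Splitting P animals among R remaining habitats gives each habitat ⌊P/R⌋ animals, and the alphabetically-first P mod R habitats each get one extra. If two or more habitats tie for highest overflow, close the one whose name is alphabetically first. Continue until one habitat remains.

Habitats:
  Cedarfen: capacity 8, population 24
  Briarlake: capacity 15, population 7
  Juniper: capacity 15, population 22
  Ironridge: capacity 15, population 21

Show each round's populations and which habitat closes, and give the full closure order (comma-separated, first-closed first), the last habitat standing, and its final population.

Closure order: Cedarfen, Juniper, Ironridge
Last habitat: Briarlake with 74 animals

Round 1: Briarlake=7 Cedarfen=24 Ironridge=21 Juniper=22 → close Cedarfen (overflow 16)
  24÷3 = 8 each, +1 to first 0
Round 2: Briarlake=15 Ironridge=29 Juniper=30 → close Juniper (overflow 15)
  30÷2 = 15 each, +1 to first 0
Round 3: Briarlake=30 Ironridge=44 → close Ironridge (overflow 29)
  44÷1 = 44 each, +1 to first 0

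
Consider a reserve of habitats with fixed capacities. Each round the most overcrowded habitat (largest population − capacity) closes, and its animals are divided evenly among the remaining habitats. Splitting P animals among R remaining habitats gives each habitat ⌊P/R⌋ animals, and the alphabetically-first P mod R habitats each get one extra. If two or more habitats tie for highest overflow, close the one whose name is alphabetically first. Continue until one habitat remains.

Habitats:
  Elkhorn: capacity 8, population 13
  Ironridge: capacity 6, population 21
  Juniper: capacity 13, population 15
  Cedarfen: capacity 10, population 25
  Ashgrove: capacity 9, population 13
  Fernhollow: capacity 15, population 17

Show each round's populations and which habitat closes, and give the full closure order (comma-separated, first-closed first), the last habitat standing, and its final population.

Closure order: Cedarfen, Ironridge, Elkhorn, Ashgrove, Fernhollow
Last habitat: Juniper with 104 animals

Round 1: Ashgrove=13 Cedarfen=25 Elkhorn=13 Fernhollow=17 Ironridge=21 Juniper=15 → close Cedarfen (overflow 15)
  25÷5 = 5 each, +1 to first 0
Round 2: Ashgrove=18 Elkhorn=18 Fernhollow=22 Ironridge=26 Juniper=20 → close Ironridge (overflow 20)
  26÷4 = 6 each, +1 to first 2
Round 3: Ashgrove=25 Elkhorn=25 Fernhollow=28 Juniper=26 → close Elkhorn (overflow 17)
  25÷3 = 8 each, +1 to first 1
Round 4: Ashgrove=34 Fernhollow=36 Juniper=34 → close Ashgrove (overflow 25)
  34÷2 = 17 each, +1 to first 0
Round 5: Fernhollow=53 Juniper=51 → close Fernhollow (overflow 38)
  53÷1 = 53 each, +1 to first 0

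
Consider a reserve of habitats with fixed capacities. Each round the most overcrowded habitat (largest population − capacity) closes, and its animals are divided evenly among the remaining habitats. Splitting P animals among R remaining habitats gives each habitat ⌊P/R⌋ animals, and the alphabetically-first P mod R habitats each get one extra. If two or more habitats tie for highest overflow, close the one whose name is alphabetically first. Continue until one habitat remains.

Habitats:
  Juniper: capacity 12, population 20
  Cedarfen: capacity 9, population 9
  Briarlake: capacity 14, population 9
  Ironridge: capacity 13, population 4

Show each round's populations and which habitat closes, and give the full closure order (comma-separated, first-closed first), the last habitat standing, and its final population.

Closure order: Juniper, Cedarfen, Briarlake
Last habitat: Ironridge with 42 animals

Round 1: Briarlake=9 Cedarfen=9 Ironridge=4 Juniper=20 → close Juniper (overflow 8)
  20÷3 = 6 each, +1 to first 2
Round 2: Briarlake=16 Cedarfen=16 Ironridge=10 → close Cedarfen (overflow 7)
  16÷2 = 8 each, +1 to first 0
Round 3: Briarlake=24 Ironridge=18 → close Briarlake (overflow 10)
  24÷1 = 24 each, +1 to first 0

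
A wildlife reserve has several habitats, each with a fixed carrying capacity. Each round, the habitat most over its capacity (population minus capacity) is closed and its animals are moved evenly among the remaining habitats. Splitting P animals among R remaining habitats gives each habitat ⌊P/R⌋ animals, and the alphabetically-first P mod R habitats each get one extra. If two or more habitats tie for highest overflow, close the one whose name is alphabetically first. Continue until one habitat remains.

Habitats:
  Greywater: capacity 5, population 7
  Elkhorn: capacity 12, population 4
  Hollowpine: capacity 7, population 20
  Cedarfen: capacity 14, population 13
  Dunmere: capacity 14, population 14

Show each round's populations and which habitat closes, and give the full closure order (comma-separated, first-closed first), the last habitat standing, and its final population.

Closure order: Hollowpine, Greywater, Dunmere, Cedarfen
Last habitat: Elkhorn with 58 animals

Round 1: Cedarfen=13 Dunmere=14 Elkhorn=4 Greywater=7 Hollowpine=20 → close Hollowpine (overflow 13)
  20÷4 = 5 each, +1 to first 0
Round 2: Cedarfen=18 Dunmere=19 Elkhorn=9 Greywater=12 → close Greywater (overflow 7)
  12÷3 = 4 each, +1 to first 0
Round 3: Cedarfen=22 Dunmere=23 Elkhorn=13 → close Dunmere (overflow 9)
  23÷2 = 11 each, +1 to first 1
Round 4: Cedarfen=34 Elkhorn=24 → close Cedarfen (overflow 20)
  34÷1 = 34 each, +1 to first 0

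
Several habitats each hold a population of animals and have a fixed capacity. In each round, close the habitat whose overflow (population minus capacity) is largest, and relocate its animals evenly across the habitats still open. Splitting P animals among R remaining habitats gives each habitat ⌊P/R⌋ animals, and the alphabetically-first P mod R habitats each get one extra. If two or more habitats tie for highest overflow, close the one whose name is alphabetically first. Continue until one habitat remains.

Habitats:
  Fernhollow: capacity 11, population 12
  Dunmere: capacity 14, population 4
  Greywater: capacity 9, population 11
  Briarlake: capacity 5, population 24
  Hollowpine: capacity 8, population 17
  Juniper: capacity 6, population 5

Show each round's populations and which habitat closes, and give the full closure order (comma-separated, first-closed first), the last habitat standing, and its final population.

Round 1: Briarlake=24 Dunmere=4 Fernhollow=12 Greywater=11 Hollowpine=17 Juniper=5 → close Briarlake (overflow 19)
  24÷5 = 4 each, +1 to first 4
Round 2: Dunmere=9 Fernhollow=17 Greywater=16 Hollowpine=22 Juniper=9 → close Hollowpine (overflow 14)
  22÷4 = 5 each, +1 to first 2
Round 3: Dunmere=15 Fernhollow=23 Greywater=21 Juniper=14 → close Fernhollow (overflow 12)
  23÷3 = 7 each, +1 to first 2
Round 4: Dunmere=23 Greywater=29 Juniper=21 → close Greywater (overflow 20)
  29÷2 = 14 each, +1 to first 1
Round 5: Dunmere=38 Juniper=35 → close Juniper (overflow 29)
  35÷1 = 35 each, +1 to first 0

Closure order: Briarlake, Hollowpine, Fernhollow, Greywater, Juniper
Last habitat: Dunmere with 73 animals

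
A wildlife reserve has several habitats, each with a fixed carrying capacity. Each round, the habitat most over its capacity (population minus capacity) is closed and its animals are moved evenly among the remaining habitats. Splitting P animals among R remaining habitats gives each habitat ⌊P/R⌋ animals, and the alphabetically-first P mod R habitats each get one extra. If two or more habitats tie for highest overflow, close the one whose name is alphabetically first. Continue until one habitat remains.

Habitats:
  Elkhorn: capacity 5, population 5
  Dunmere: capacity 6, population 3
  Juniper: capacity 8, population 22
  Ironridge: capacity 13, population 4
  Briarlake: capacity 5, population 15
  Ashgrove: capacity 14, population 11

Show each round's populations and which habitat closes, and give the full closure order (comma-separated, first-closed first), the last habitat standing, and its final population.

Closure order: Juniper, Briarlake, Elkhorn, Ashgrove, Dunmere
Last habitat: Ironridge with 60 animals

Round 1: Ashgrove=11 Briarlake=15 Dunmere=3 Elkhorn=5 Ironridge=4 Juniper=22 → close Juniper (overflow 14)
  22÷5 = 4 each, +1 to first 2
Round 2: Ashgrove=16 Briarlake=20 Dunmere=7 Elkhorn=9 Ironridge=8 → close Briarlake (overflow 15)
  20÷4 = 5 each, +1 to first 0
Round 3: Ashgrove=21 Dunmere=12 Elkhorn=14 Ironridge=13 → close Elkhorn (overflow 9)
  14÷3 = 4 each, +1 to first 2
Round 4: Ashgrove=26 Dunmere=17 Ironridge=17 → close Ashgrove (overflow 12)
  26÷2 = 13 each, +1 to first 0
Round 5: Dunmere=30 Ironridge=30 → close Dunmere (overflow 24)
  30÷1 = 30 each, +1 to first 0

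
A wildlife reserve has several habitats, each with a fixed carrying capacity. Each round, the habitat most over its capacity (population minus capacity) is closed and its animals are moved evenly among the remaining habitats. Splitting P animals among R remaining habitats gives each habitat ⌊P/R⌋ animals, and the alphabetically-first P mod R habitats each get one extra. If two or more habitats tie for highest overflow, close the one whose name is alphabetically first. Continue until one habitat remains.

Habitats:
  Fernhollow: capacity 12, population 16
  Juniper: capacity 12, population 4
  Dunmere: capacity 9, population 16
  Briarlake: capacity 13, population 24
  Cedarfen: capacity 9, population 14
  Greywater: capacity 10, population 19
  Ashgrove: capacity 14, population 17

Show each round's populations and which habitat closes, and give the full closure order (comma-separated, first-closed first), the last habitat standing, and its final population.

Round 1: Ashgrove=17 Briarlake=24 Cedarfen=14 Dunmere=16 Fernhollow=16 Greywater=19 Juniper=4 → close Briarlake (overflow 11)
  24÷6 = 4 each, +1 to first 0
Round 2: Ashgrove=21 Cedarfen=18 Dunmere=20 Fernhollow=20 Greywater=23 Juniper=8 → close Greywater (overflow 13)
  23÷5 = 4 each, +1 to first 3
Round 3: Ashgrove=26 Cedarfen=23 Dunmere=25 Fernhollow=24 Juniper=12 → close Dunmere (overflow 16)
  25÷4 = 6 each, +1 to first 1
Round 4: Ashgrove=33 Cedarfen=29 Fernhollow=30 Juniper=18 → close Cedarfen (overflow 20)
  29÷3 = 9 each, +1 to first 2
Round 5: Ashgrove=43 Fernhollow=40 Juniper=27 → close Ashgrove (overflow 29)
  43÷2 = 21 each, +1 to first 1
Round 6: Fernhollow=62 Juniper=48 → close Fernhollow (overflow 50)
  62÷1 = 62 each, +1 to first 0

Closure order: Briarlake, Greywater, Dunmere, Cedarfen, Ashgrove, Fernhollow
Last habitat: Juniper with 110 animals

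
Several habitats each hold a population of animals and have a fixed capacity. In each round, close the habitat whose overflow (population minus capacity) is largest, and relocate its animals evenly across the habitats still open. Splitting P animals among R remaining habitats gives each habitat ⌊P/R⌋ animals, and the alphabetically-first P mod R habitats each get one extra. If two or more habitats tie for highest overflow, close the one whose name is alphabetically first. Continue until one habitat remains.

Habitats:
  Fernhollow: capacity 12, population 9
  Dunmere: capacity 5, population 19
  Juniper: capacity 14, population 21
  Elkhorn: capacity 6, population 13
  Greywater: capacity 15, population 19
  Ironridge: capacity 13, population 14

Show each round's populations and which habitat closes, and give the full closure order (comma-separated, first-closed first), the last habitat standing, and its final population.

Closure order: Dunmere, Elkhorn, Juniper, Greywater, Ironridge
Last habitat: Fernhollow with 95 animals

Round 1: Dunmere=19 Elkhorn=13 Fernhollow=9 Greywater=19 Ironridge=14 Juniper=21 → close Dunmere (overflow 14)
  19÷5 = 3 each, +1 to first 4
Round 2: Elkhorn=17 Fernhollow=13 Greywater=23 Ironridge=18 Juniper=24 → close Elkhorn (overflow 11)
  17÷4 = 4 each, +1 to first 1
Round 3: Fernhollow=18 Greywater=27 Ironridge=22 Juniper=28 → close Juniper (overflow 14)
  28÷3 = 9 each, +1 to first 1
Round 4: Fernhollow=28 Greywater=36 Ironridge=31 → close Greywater (overflow 21)
  36÷2 = 18 each, +1 to first 0
Round 5: Fernhollow=46 Ironridge=49 → close Ironridge (overflow 36)
  49÷1 = 49 each, +1 to first 0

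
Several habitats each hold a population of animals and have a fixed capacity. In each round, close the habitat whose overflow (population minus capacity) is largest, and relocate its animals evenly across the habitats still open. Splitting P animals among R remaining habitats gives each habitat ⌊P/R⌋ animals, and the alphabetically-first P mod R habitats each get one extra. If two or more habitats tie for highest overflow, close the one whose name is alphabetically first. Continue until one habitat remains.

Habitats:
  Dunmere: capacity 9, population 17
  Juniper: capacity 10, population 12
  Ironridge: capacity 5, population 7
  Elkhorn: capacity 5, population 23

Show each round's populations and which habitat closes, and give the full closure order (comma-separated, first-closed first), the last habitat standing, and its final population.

Round 1: Dunmere=17 Elkhorn=23 Ironridge=7 Juniper=12 → close Elkhorn (overflow 18)
  23÷3 = 7 each, +1 to first 2
Round 2: Dunmere=25 Ironridge=15 Juniper=19 → close Dunmere (overflow 16)
  25÷2 = 12 each, +1 to first 1
Round 3: Ironridge=28 Juniper=31 → close Ironridge (overflow 23)
  28÷1 = 28 each, +1 to first 0

Closure order: Elkhorn, Dunmere, Ironridge
Last habitat: Juniper with 59 animals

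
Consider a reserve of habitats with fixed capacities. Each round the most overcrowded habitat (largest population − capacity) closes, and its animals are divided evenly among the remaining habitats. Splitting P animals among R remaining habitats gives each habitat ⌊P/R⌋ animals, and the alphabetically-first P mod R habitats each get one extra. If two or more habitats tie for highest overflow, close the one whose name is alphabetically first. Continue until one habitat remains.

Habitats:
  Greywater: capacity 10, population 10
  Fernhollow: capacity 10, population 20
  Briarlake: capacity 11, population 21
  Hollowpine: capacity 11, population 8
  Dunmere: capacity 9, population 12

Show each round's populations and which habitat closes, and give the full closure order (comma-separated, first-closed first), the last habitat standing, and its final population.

Round 1: Briarlake=21 Dunmere=12 Fernhollow=20 Greywater=10 Hollowpine=8 → close Briarlake (overflow 10)
  21÷4 = 5 each, +1 to first 1
Round 2: Dunmere=18 Fernhollow=25 Greywater=15 Hollowpine=13 → close Fernhollow (overflow 15)
  25÷3 = 8 each, +1 to first 1
Round 3: Dunmere=27 Greywater=23 Hollowpine=21 → close Dunmere (overflow 18)
  27÷2 = 13 each, +1 to first 1
Round 4: Greywater=37 Hollowpine=34 → close Greywater (overflow 27)
  37÷1 = 37 each, +1 to first 0

Closure order: Briarlake, Fernhollow, Dunmere, Greywater
Last habitat: Hollowpine with 71 animals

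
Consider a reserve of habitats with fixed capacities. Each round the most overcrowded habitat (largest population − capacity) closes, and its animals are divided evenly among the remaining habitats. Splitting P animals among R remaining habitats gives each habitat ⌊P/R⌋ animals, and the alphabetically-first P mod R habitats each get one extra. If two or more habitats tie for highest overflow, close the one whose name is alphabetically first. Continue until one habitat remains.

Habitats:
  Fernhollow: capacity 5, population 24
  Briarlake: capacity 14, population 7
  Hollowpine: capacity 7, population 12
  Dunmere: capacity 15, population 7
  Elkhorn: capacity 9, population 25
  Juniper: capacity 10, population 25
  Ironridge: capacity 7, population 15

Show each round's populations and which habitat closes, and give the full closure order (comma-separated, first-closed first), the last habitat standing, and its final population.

Round 1: Briarlake=7 Dunmere=7 Elkhorn=25 Fernhollow=24 Hollowpine=12 Ironridge=15 Juniper=25 → close Fernhollow (overflow 19)
  24÷6 = 4 each, +1 to first 0
Round 2: Briarlake=11 Dunmere=11 Elkhorn=29 Hollowpine=16 Ironridge=19 Juniper=29 → close Elkhorn (overflow 20)
  29÷5 = 5 each, +1 to first 4
Round 3: Briarlake=17 Dunmere=17 Hollowpine=22 Ironridge=25 Juniper=34 → close Juniper (overflow 24)
  34÷4 = 8 each, +1 to first 2
Round 4: Briarlake=26 Dunmere=26 Hollowpine=30 Ironridge=33 → close Ironridge (overflow 26)
  33÷3 = 11 each, +1 to first 0
Round 5: Briarlake=37 Dunmere=37 Hollowpine=41 → close Hollowpine (overflow 34)
  41÷2 = 20 each, +1 to first 1
Round 6: Briarlake=58 Dunmere=57 → close Briarlake (overflow 44)
  58÷1 = 58 each, +1 to first 0

Closure order: Fernhollow, Elkhorn, Juniper, Ironridge, Hollowpine, Briarlake
Last habitat: Dunmere with 115 animals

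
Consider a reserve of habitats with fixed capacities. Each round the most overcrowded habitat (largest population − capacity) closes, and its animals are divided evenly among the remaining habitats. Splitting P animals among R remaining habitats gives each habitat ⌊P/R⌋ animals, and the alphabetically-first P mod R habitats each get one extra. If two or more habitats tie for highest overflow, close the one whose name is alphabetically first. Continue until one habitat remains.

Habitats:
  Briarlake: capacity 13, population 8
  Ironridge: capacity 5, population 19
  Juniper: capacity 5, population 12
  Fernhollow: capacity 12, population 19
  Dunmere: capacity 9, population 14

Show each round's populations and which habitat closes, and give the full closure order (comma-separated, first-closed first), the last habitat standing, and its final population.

Round 1: Briarlake=8 Dunmere=14 Fernhollow=19 Ironridge=19 Juniper=12 → close Ironridge (overflow 14)
  19÷4 = 4 each, +1 to first 3
Round 2: Briarlake=13 Dunmere=19 Fernhollow=24 Juniper=16 → close Fernhollow (overflow 12)
  24÷3 = 8 each, +1 to first 0
Round 3: Briarlake=21 Dunmere=27 Juniper=24 → close Juniper (overflow 19)
  24÷2 = 12 each, +1 to first 0
Round 4: Briarlake=33 Dunmere=39 → close Dunmere (overflow 30)
  39÷1 = 39 each, +1 to first 0

Closure order: Ironridge, Fernhollow, Juniper, Dunmere
Last habitat: Briarlake with 72 animals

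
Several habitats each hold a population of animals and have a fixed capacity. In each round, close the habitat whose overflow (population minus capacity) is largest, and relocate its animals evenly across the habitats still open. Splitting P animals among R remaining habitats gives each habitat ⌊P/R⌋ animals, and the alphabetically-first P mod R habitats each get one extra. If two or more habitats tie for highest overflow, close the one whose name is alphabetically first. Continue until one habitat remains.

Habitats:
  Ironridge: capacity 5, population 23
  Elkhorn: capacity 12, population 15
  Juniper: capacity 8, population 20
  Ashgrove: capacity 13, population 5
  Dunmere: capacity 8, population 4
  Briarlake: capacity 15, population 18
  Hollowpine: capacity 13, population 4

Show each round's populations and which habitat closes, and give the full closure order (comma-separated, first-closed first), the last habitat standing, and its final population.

Closure order: Ironridge, Juniper, Briarlake, Elkhorn, Dunmere, Ashgrove
Last habitat: Hollowpine with 89 animals

Round 1: Ashgrove=5 Briarlake=18 Dunmere=4 Elkhorn=15 Hollowpine=4 Ironridge=23 Juniper=20 → close Ironridge (overflow 18)
  23÷6 = 3 each, +1 to first 5
Round 2: Ashgrove=9 Briarlake=22 Dunmere=8 Elkhorn=19 Hollowpine=8 Juniper=23 → close Juniper (overflow 15)
  23÷5 = 4 each, +1 to first 3
Round 3: Ashgrove=14 Briarlake=27 Dunmere=13 Elkhorn=23 Hollowpine=12 → close Briarlake (overflow 12)
  27÷4 = 6 each, +1 to first 3
Round 4: Ashgrove=21 Dunmere=20 Elkhorn=30 Hollowpine=18 → close Elkhorn (overflow 18)
  30÷3 = 10 each, +1 to first 0
Round 5: Ashgrove=31 Dunmere=30 Hollowpine=28 → close Dunmere (overflow 22)
  30÷2 = 15 each, +1 to first 0
Round 6: Ashgrove=46 Hollowpine=43 → close Ashgrove (overflow 33)
  46÷1 = 46 each, +1 to first 0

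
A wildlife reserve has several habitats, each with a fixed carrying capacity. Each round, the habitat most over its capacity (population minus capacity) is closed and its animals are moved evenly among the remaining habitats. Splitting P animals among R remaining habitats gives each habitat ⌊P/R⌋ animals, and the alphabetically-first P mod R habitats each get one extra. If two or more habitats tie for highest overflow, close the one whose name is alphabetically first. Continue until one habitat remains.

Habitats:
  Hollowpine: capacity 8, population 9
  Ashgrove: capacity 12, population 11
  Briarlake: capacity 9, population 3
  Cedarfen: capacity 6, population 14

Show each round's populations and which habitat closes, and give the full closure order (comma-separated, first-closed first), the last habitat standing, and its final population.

Round 1: Ashgrove=11 Briarlake=3 Cedarfen=14 Hollowpine=9 → close Cedarfen (overflow 8)
  14÷3 = 4 each, +1 to first 2
Round 2: Ashgrove=16 Briarlake=8 Hollowpine=13 → close Hollowpine (overflow 5)
  13÷2 = 6 each, +1 to first 1
Round 3: Ashgrove=23 Briarlake=14 → close Ashgrove (overflow 11)
  23÷1 = 23 each, +1 to first 0

Closure order: Cedarfen, Hollowpine, Ashgrove
Last habitat: Briarlake with 37 animals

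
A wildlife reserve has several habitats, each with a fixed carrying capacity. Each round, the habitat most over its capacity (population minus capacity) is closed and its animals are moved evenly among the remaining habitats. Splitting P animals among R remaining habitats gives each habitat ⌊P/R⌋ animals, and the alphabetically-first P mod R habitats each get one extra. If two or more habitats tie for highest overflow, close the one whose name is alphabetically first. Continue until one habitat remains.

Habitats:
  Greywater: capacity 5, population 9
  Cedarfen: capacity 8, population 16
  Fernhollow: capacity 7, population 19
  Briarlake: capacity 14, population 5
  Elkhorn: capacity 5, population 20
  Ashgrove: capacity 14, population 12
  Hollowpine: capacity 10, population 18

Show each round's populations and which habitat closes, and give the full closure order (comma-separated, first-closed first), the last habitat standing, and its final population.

Round 1: Ashgrove=12 Briarlake=5 Cedarfen=16 Elkhorn=20 Fernhollow=19 Greywater=9 Hollowpine=18 → close Elkhorn (overflow 15)
  20÷6 = 3 each, +1 to first 2
Round 2: Ashgrove=16 Briarlake=9 Cedarfen=19 Fernhollow=22 Greywater=12 Hollowpine=21 → close Fernhollow (overflow 15)
  22÷5 = 4 each, +1 to first 2
Round 3: Ashgrove=21 Briarlake=14 Cedarfen=23 Greywater=16 Hollowpine=25 → close Cedarfen (overflow 15)
  23÷4 = 5 each, +1 to first 3
Round 4: Ashgrove=27 Briarlake=20 Greywater=22 Hollowpine=30 → close Hollowpine (overflow 20)
  30÷3 = 10 each, +1 to first 0
Round 5: Ashgrove=37 Briarlake=30 Greywater=32 → close Greywater (overflow 27)
  32÷2 = 16 each, +1 to first 0
Round 6: Ashgrove=53 Briarlake=46 → close Ashgrove (overflow 39)
  53÷1 = 53 each, +1 to first 0

Closure order: Elkhorn, Fernhollow, Cedarfen, Hollowpine, Greywater, Ashgrove
Last habitat: Briarlake with 99 animals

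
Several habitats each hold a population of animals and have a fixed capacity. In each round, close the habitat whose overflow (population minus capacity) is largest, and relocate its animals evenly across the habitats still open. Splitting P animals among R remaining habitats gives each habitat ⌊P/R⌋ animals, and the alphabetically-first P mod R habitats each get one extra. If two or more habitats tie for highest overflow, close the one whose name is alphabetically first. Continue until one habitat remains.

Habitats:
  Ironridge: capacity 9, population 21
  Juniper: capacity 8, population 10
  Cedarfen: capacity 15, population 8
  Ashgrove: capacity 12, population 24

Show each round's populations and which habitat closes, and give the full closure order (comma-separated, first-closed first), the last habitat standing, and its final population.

Closure order: Ashgrove, Ironridge, Juniper
Last habitat: Cedarfen with 63 animals

Round 1: Ashgrove=24 Cedarfen=8 Ironridge=21 Juniper=10 → close Ashgrove (overflow 12)
  24÷3 = 8 each, +1 to first 0
Round 2: Cedarfen=16 Ironridge=29 Juniper=18 → close Ironridge (overflow 20)
  29÷2 = 14 each, +1 to first 1
Round 3: Cedarfen=31 Juniper=32 → close Juniper (overflow 24)
  32÷1 = 32 each, +1 to first 0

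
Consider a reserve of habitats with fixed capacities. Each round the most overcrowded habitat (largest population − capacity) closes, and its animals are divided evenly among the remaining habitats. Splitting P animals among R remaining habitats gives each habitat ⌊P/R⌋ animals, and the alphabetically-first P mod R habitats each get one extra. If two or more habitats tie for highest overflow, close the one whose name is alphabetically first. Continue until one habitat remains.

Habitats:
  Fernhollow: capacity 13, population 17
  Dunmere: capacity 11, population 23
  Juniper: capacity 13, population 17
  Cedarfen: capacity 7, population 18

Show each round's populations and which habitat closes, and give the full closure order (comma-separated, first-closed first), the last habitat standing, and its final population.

Round 1: Cedarfen=18 Dunmere=23 Fernhollow=17 Juniper=17 → close Dunmere (overflow 12)
  23÷3 = 7 each, +1 to first 2
Round 2: Cedarfen=26 Fernhollow=25 Juniper=24 → close Cedarfen (overflow 19)
  26÷2 = 13 each, +1 to first 0
Round 3: Fernhollow=38 Juniper=37 → close Fernhollow (overflow 25)
  38÷1 = 38 each, +1 to first 0

Closure order: Dunmere, Cedarfen, Fernhollow
Last habitat: Juniper with 75 animals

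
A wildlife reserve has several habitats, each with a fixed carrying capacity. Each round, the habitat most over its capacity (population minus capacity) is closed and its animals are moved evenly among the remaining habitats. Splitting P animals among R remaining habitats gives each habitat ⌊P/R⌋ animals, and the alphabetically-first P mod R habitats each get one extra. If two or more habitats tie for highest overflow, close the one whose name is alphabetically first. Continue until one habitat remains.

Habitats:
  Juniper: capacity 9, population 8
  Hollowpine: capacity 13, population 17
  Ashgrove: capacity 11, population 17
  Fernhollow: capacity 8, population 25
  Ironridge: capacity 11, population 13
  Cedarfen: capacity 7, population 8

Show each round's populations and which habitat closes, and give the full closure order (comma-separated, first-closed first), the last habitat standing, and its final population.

Closure order: Fernhollow, Ashgrove, Hollowpine, Cedarfen, Ironridge
Last habitat: Juniper with 88 animals

Round 1: Ashgrove=17 Cedarfen=8 Fernhollow=25 Hollowpine=17 Ironridge=13 Juniper=8 → close Fernhollow (overflow 17)
  25÷5 = 5 each, +1 to first 0
Round 2: Ashgrove=22 Cedarfen=13 Hollowpine=22 Ironridge=18 Juniper=13 → close Ashgrove (overflow 11)
  22÷4 = 5 each, +1 to first 2
Round 3: Cedarfen=19 Hollowpine=28 Ironridge=23 Juniper=18 → close Hollowpine (overflow 15)
  28÷3 = 9 each, +1 to first 1
Round 4: Cedarfen=29 Ironridge=32 Juniper=27 → close Cedarfen (overflow 22)
  29÷2 = 14 each, +1 to first 1
Round 5: Ironridge=47 Juniper=41 → close Ironridge (overflow 36)
  47÷1 = 47 each, +1 to first 0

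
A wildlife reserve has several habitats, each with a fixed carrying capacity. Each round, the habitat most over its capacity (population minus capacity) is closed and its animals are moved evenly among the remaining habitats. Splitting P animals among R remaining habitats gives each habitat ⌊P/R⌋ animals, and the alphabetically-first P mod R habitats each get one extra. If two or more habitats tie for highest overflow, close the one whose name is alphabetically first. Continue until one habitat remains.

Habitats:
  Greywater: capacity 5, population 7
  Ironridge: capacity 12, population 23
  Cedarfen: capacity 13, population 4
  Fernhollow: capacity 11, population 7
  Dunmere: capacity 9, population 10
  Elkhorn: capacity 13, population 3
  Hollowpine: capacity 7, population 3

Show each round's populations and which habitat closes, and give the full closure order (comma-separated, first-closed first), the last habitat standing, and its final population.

Round 1: Cedarfen=4 Dunmere=10 Elkhorn=3 Fernhollow=7 Greywater=7 Hollowpine=3 Ironridge=23 → close Ironridge (overflow 11)
  23÷6 = 3 each, +1 to first 5
Round 2: Cedarfen=8 Dunmere=14 Elkhorn=7 Fernhollow=11 Greywater=11 Hollowpine=6 → close Greywater (overflow 6)
  11÷5 = 2 each, +1 to first 1
Round 3: Cedarfen=11 Dunmere=16 Elkhorn=9 Fernhollow=13 Hollowpine=8 → close Dunmere (overflow 7)
  16÷4 = 4 each, +1 to first 0
Round 4: Cedarfen=15 Elkhorn=13 Fernhollow=17 Hollowpine=12 → close Fernhollow (overflow 6)
  17÷3 = 5 each, +1 to first 2
Round 5: Cedarfen=21 Elkhorn=19 Hollowpine=17 → close Hollowpine (overflow 10)
  17÷2 = 8 each, +1 to first 1
Round 6: Cedarfen=30 Elkhorn=27 → close Cedarfen (overflow 17)
  30÷1 = 30 each, +1 to first 0

Closure order: Ironridge, Greywater, Dunmere, Fernhollow, Hollowpine, Cedarfen
Last habitat: Elkhorn with 57 animals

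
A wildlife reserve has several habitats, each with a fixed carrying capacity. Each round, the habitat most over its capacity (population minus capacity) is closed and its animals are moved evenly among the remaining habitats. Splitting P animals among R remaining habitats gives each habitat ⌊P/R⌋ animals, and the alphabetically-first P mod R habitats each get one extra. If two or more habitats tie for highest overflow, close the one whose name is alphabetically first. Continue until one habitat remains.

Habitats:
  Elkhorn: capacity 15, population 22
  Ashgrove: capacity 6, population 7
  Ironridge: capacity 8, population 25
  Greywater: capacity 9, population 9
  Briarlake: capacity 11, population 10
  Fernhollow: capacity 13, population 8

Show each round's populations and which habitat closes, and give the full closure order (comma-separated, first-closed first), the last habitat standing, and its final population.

Closure order: Ironridge, Elkhorn, Ashgrove, Briarlake, Greywater
Last habitat: Fernhollow with 81 animals

Round 1: Ashgrove=7 Briarlake=10 Elkhorn=22 Fernhollow=8 Greywater=9 Ironridge=25 → close Ironridge (overflow 17)
  25÷5 = 5 each, +1 to first 0
Round 2: Ashgrove=12 Briarlake=15 Elkhorn=27 Fernhollow=13 Greywater=14 → close Elkhorn (overflow 12)
  27÷4 = 6 each, +1 to first 3
Round 3: Ashgrove=19 Briarlake=22 Fernhollow=20 Greywater=20 → close Ashgrove (overflow 13)
  19÷3 = 6 each, +1 to first 1
Round 4: Briarlake=29 Fernhollow=26 Greywater=26 → close Briarlake (overflow 18)
  29÷2 = 14 each, +1 to first 1
Round 5: Fernhollow=41 Greywater=40 → close Greywater (overflow 31)
  40÷1 = 40 each, +1 to first 0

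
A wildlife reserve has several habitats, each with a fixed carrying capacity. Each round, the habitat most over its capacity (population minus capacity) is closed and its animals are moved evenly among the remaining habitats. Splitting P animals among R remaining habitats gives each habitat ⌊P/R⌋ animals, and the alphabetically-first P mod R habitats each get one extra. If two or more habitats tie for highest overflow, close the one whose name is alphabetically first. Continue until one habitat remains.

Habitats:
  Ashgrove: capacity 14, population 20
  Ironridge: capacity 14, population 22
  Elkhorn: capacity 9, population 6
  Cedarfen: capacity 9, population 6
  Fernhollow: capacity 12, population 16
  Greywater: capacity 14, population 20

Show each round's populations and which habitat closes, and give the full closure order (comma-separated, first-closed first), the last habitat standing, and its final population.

Round 1: Ashgrove=20 Cedarfen=6 Elkhorn=6 Fernhollow=16 Greywater=20 Ironridge=22 → close Ironridge (overflow 8)
  22÷5 = 4 each, +1 to first 2
Round 2: Ashgrove=25 Cedarfen=11 Elkhorn=10 Fernhollow=20 Greywater=24 → close Ashgrove (overflow 11)
  25÷4 = 6 each, +1 to first 1
Round 3: Cedarfen=18 Elkhorn=16 Fernhollow=26 Greywater=30 → close Greywater (overflow 16)
  30÷3 = 10 each, +1 to first 0
Round 4: Cedarfen=28 Elkhorn=26 Fernhollow=36 → close Fernhollow (overflow 24)
  36÷2 = 18 each, +1 to first 0
Round 5: Cedarfen=46 Elkhorn=44 → close Cedarfen (overflow 37)
  46÷1 = 46 each, +1 to first 0

Closure order: Ironridge, Ashgrove, Greywater, Fernhollow, Cedarfen
Last habitat: Elkhorn with 90 animals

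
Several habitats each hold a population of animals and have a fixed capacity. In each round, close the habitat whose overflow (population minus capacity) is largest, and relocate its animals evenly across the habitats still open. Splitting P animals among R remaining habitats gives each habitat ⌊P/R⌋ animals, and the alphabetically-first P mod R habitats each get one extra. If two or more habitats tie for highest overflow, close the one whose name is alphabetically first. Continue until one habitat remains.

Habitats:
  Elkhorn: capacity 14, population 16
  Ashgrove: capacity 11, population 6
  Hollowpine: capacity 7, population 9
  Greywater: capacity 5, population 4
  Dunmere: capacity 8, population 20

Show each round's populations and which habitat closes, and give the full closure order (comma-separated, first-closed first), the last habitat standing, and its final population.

Closure order: Dunmere, Elkhorn, Hollowpine, Greywater
Last habitat: Ashgrove with 55 animals

Round 1: Ashgrove=6 Dunmere=20 Elkhorn=16 Greywater=4 Hollowpine=9 → close Dunmere (overflow 12)
  20÷4 = 5 each, +1 to first 0
Round 2: Ashgrove=11 Elkhorn=21 Greywater=9 Hollowpine=14 → close Elkhorn (overflow 7)
  21÷3 = 7 each, +1 to first 0
Round 3: Ashgrove=18 Greywater=16 Hollowpine=21 → close Hollowpine (overflow 14)
  21÷2 = 10 each, +1 to first 1
Round 4: Ashgrove=29 Greywater=26 → close Greywater (overflow 21)
  26÷1 = 26 each, +1 to first 0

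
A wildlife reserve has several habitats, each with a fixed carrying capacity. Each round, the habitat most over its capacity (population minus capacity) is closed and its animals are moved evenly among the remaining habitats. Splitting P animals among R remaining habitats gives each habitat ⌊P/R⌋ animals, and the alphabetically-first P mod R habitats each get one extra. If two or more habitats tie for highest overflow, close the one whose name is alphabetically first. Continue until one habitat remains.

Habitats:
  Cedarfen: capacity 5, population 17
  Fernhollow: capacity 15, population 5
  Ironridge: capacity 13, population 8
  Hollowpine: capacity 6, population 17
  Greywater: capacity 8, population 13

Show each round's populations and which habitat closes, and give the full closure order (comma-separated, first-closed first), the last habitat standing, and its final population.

Closure order: Cedarfen, Hollowpine, Greywater, Ironridge
Last habitat: Fernhollow with 60 animals

Round 1: Cedarfen=17 Fernhollow=5 Greywater=13 Hollowpine=17 Ironridge=8 → close Cedarfen (overflow 12)
  17÷4 = 4 each, +1 to first 1
Round 2: Fernhollow=10 Greywater=17 Hollowpine=21 Ironridge=12 → close Hollowpine (overflow 15)
  21÷3 = 7 each, +1 to first 0
Round 3: Fernhollow=17 Greywater=24 Ironridge=19 → close Greywater (overflow 16)
  24÷2 = 12 each, +1 to first 0
Round 4: Fernhollow=29 Ironridge=31 → close Ironridge (overflow 18)
  31÷1 = 31 each, +1 to first 0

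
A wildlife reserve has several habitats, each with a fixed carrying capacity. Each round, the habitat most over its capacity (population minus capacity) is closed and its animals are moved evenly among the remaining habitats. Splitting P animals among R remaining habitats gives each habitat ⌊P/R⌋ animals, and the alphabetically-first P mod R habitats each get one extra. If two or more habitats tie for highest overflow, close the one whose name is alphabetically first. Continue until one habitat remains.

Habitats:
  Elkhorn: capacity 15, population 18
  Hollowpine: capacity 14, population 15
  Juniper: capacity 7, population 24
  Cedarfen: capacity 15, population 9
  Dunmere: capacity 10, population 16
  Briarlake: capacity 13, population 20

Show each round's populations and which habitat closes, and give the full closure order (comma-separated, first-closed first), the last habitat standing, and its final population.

Closure order: Juniper, Briarlake, Dunmere, Elkhorn, Hollowpine
Last habitat: Cedarfen with 102 animals

Round 1: Briarlake=20 Cedarfen=9 Dunmere=16 Elkhorn=18 Hollowpine=15 Juniper=24 → close Juniper (overflow 17)
  24÷5 = 4 each, +1 to first 4
Round 2: Briarlake=25 Cedarfen=14 Dunmere=21 Elkhorn=23 Hollowpine=19 → close Briarlake (overflow 12)
  25÷4 = 6 each, +1 to first 1
Round 3: Cedarfen=21 Dunmere=27 Elkhorn=29 Hollowpine=25 → close Dunmere (overflow 17)
  27÷3 = 9 each, +1 to first 0
Round 4: Cedarfen=30 Elkhorn=38 Hollowpine=34 → close Elkhorn (overflow 23)
  38÷2 = 19 each, +1 to first 0
Round 5: Cedarfen=49 Hollowpine=53 → close Hollowpine (overflow 39)
  53÷1 = 53 each, +1 to first 0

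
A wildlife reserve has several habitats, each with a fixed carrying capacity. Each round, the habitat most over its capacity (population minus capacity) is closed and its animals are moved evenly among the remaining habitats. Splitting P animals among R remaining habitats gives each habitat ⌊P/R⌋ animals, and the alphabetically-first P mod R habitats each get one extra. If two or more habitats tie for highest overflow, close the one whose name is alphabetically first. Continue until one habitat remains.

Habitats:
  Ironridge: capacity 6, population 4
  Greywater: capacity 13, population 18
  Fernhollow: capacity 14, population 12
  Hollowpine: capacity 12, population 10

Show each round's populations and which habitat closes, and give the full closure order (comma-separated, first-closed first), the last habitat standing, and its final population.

Round 1: Fernhollow=12 Greywater=18 Hollowpine=10 Ironridge=4 → close Greywater (overflow 5)
  18÷3 = 6 each, +1 to first 0
Round 2: Fernhollow=18 Hollowpine=16 Ironridge=10 → close Fernhollow (overflow 4)
  18÷2 = 9 each, +1 to first 0
Round 3: Hollowpine=25 Ironridge=19 → close Hollowpine (overflow 13)
  25÷1 = 25 each, +1 to first 0

Closure order: Greywater, Fernhollow, Hollowpine
Last habitat: Ironridge with 44 animals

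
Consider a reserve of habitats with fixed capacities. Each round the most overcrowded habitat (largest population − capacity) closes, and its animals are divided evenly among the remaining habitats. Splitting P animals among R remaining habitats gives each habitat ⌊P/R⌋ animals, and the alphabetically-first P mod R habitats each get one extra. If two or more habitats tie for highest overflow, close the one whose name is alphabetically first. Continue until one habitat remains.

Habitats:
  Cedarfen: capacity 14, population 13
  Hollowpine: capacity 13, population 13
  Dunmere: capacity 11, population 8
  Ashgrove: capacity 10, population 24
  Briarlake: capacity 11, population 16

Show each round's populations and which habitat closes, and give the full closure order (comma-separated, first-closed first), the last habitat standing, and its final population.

Round 1: Ashgrove=24 Briarlake=16 Cedarfen=13 Dunmere=8 Hollowpine=13 → close Ashgrove (overflow 14)
  24÷4 = 6 each, +1 to first 0
Round 2: Briarlake=22 Cedarfen=19 Dunmere=14 Hollowpine=19 → close Briarlake (overflow 11)
  22÷3 = 7 each, +1 to first 1
Round 3: Cedarfen=27 Dunmere=21 Hollowpine=26 → close Cedarfen (overflow 13)
  27÷2 = 13 each, +1 to first 1
Round 4: Dunmere=35 Hollowpine=39 → close Hollowpine (overflow 26)
  39÷1 = 39 each, +1 to first 0

Closure order: Ashgrove, Briarlake, Cedarfen, Hollowpine
Last habitat: Dunmere with 74 animals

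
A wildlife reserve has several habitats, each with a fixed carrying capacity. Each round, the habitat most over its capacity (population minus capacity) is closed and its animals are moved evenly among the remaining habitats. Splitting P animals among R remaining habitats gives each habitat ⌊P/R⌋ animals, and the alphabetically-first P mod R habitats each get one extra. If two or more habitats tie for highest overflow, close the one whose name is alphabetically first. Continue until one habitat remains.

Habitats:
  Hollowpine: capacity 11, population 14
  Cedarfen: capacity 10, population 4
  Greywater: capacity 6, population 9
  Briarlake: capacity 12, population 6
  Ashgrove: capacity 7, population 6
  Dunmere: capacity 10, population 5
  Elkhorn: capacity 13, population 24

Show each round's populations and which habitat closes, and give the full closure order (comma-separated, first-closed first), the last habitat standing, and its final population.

Closure order: Elkhorn, Greywater, Hollowpine, Ashgrove, Briarlake, Cedarfen
Last habitat: Dunmere with 68 animals

Round 1: Ashgrove=6 Briarlake=6 Cedarfen=4 Dunmere=5 Elkhorn=24 Greywater=9 Hollowpine=14 → close Elkhorn (overflow 11)
  24÷6 = 4 each, +1 to first 0
Round 2: Ashgrove=10 Briarlake=10 Cedarfen=8 Dunmere=9 Greywater=13 Hollowpine=18 → close Greywater (overflow 7)
  13÷5 = 2 each, +1 to first 3
Round 3: Ashgrove=13 Briarlake=13 Cedarfen=11 Dunmere=11 Hollowpine=20 → close Hollowpine (overflow 9)
  20÷4 = 5 each, +1 to first 0
Round 4: Ashgrove=18 Briarlake=18 Cedarfen=16 Dunmere=16 → close Ashgrove (overflow 11)
  18÷3 = 6 each, +1 to first 0
Round 5: Briarlake=24 Cedarfen=22 Dunmere=22 → close Briarlake (overflow 12)
  24÷2 = 12 each, +1 to first 0
Round 6: Cedarfen=34 Dunmere=34 → close Cedarfen (overflow 24)
  34÷1 = 34 each, +1 to first 0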